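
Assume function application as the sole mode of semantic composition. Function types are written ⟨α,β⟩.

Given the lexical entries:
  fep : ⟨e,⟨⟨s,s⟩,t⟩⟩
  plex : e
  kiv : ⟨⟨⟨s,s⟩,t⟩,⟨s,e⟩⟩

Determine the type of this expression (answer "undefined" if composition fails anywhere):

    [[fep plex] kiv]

[fep plex]: fep is ⟨e,⟨⟨s,s⟩,t⟩⟩, plex is e; result ⟨⟨s,s⟩,t⟩.
[[fep plex] kiv]: kiv is ⟨⟨⟨s,s⟩,t⟩,⟨s,e⟩⟩, [fep plex] is ⟨⟨s,s⟩,t⟩; result ⟨s,e⟩.

⟨s,e⟩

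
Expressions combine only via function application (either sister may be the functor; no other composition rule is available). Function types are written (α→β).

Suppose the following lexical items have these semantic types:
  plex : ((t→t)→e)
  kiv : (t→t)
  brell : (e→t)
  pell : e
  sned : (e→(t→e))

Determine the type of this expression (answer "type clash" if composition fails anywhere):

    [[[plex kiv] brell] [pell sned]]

e

[plex kiv]: ((t→t)→e) applied to (t→t) yields e.
[[plex kiv] brell]: (e→t) applied to e yields t.
[pell sned]: (e→(t→e)) applied to e yields (t→e).
[[[plex kiv] brell] [pell sned]]: (t→e) applied to t yields e.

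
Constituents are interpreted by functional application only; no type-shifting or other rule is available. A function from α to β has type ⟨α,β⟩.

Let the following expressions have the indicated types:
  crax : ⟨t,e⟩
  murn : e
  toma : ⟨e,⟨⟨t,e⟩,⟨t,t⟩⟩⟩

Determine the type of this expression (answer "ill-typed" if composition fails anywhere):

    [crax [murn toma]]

[murn toma]: ⟨e,⟨⟨t,e⟩,⟨t,t⟩⟩⟩ applied to e yields ⟨⟨t,e⟩,⟨t,t⟩⟩.
[crax [murn toma]]: ⟨⟨t,e⟩,⟨t,t⟩⟩ applied to ⟨t,e⟩ yields ⟨t,t⟩.

⟨t,t⟩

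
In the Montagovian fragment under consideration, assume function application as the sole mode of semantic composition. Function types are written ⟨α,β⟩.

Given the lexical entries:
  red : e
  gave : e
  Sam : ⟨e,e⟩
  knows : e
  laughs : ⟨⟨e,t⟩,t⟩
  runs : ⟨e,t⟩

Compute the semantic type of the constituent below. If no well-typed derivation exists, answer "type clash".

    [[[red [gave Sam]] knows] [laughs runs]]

type clash

[gave Sam]: ⟨e,e⟩ applied to e yields e.
[red [gave Sam]]: e and e cannot combine by function application — type clash.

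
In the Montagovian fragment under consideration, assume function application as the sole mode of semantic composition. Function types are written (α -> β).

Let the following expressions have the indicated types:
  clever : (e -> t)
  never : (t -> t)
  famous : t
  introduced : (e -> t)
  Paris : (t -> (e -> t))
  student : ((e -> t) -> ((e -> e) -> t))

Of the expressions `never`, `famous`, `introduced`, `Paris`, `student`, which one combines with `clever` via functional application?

student

never : (t -> t) — neither side's domain matches the other.
famous : t — neither side's domain matches the other.
introduced : (e -> t) — neither side's domain matches the other.
Paris : (t -> (e -> t)) — neither side's domain matches the other.
student — combines: student : ((e -> t) -> ((e -> e) -> t)) takes clever : (e -> t) as argument, giving ((e -> e) -> t).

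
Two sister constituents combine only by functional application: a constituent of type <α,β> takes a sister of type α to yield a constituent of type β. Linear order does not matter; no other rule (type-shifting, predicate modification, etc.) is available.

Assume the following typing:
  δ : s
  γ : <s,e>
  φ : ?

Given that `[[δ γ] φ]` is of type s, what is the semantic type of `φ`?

For [[δ γ] φ] to have type s with [δ γ] of type e, φ must be the function: φ : <e,s>.

<e,s>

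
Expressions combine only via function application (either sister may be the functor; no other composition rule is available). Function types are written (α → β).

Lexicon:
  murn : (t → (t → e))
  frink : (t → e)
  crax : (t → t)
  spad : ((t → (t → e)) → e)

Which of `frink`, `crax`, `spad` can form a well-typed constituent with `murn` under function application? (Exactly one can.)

spad

frink : (t → e) — murn needs t; frink needs t; neither fits.
crax : (t → t) — murn needs t; crax needs t; neither fits.
spad — combines: spad : ((t → (t → e)) → e) takes murn : (t → (t → e)) as argument, giving e.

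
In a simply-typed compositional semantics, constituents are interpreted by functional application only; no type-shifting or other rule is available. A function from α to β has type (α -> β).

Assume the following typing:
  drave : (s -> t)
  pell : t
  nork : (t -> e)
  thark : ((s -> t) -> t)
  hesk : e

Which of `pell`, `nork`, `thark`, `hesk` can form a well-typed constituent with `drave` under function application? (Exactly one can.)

thark

pell : t — no; drave wants s, and pell wants nothing (atomic).
nork : (t -> e) — no; drave wants s, and nork wants t.
thark — combines: thark : ((s -> t) -> t) takes drave : (s -> t) as argument, giving t.
hesk : e — no; drave wants s, and hesk wants nothing (atomic).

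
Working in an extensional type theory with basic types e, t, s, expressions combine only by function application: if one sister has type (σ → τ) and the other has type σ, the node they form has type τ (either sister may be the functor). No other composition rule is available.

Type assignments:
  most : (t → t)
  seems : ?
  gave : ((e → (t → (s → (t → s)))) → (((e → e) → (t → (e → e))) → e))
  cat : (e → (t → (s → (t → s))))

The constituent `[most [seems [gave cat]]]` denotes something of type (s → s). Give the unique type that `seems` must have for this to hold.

((((e → e) → (t → (e → e))) → e) → ((t → t) → (s → s)))

For [most [seems [gave cat]]] to have type (s → s) with most of type (t → t), [seems [gave cat]] must be the function: [seems [gave cat]] : ((t → t) → (s → s)).
For [seems [gave cat]] to have type ((t → t) → (s → s)) with [gave cat] of type (((e → e) → (t → (e → e))) → e), seems must be the function: seems : ((((e → e) → (t → (e → e))) → e) → ((t → t) → (s → s))).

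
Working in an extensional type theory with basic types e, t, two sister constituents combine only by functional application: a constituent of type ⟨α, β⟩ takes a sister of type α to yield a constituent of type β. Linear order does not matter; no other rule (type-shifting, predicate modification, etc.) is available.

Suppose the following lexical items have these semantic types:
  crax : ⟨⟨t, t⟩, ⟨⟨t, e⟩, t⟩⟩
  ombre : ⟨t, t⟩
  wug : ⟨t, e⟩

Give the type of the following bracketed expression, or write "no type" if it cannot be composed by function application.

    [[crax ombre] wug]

t

[crax ombre]: functor crax : ⟨⟨t, t⟩, ⟨⟨t, e⟩, t⟩⟩, argument ombre : ⟨t, t⟩; result ⟨⟨t, e⟩, t⟩.
[[crax ombre] wug]: functor [crax ombre] : ⟨⟨t, e⟩, t⟩, argument wug : ⟨t, e⟩; result t.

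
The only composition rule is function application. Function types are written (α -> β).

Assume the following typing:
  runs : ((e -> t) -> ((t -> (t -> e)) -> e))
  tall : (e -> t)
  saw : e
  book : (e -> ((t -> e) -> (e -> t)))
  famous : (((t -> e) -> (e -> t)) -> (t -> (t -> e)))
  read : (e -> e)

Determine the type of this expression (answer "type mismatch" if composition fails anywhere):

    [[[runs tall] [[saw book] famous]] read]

At [runs tall], runs : ((e -> t) -> ((t -> (t -> e)) -> e)) takes tall : (e -> t), giving ((t -> (t -> e)) -> e).
At [saw book], book : (e -> ((t -> e) -> (e -> t))) takes saw : e, giving ((t -> e) -> (e -> t)).
At [[saw book] famous], famous : (((t -> e) -> (e -> t)) -> (t -> (t -> e))) takes [saw book] : ((t -> e) -> (e -> t)), giving (t -> (t -> e)).
At [[runs tall] [[saw book] famous]], [runs tall] : ((t -> (t -> e)) -> e) takes [[saw book] famous] : (t -> (t -> e)), giving e.
At [[[runs tall] [[saw book] famous]] read], read : (e -> e) takes [[runs tall] [[saw book] famous]] : e, giving e.

e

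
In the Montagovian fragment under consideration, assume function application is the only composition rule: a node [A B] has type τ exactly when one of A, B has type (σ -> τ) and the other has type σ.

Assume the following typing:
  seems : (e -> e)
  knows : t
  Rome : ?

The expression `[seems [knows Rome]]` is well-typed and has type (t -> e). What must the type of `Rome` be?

For [seems [knows Rome]] to have type (t -> e) with seems of type (e -> e), [knows Rome] must be the function: [knows Rome] : ((e -> e) -> (t -> e)).
For [knows Rome] to have type ((e -> e) -> (t -> e)) with knows of type t, Rome must be the function: Rome : (t -> ((e -> e) -> (t -> e))).

(t -> ((e -> e) -> (t -> e)))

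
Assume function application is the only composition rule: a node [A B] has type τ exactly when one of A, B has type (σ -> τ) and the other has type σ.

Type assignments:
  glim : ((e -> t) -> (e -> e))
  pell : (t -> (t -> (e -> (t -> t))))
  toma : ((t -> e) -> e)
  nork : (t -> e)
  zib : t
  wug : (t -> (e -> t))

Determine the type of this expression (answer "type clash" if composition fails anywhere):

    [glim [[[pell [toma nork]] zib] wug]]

[toma nork]: toma is ((t -> e) -> e), nork is (t -> e); result e.
At [pell [toma nork]]: neither (t -> (t -> (e -> (t -> t)))) nor e can take the other as argument; the node is ill-typed.

type clash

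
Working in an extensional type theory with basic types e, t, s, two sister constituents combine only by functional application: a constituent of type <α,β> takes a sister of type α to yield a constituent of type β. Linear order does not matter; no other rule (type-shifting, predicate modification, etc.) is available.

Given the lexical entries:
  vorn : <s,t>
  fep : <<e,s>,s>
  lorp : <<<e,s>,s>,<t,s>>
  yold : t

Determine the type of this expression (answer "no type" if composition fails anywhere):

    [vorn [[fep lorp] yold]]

t

[fep lorp]: lorp is <<<e,s>,s>,<t,s>>, fep is <<e,s>,s>; result <t,s>.
[[fep lorp] yold]: [fep lorp] is <t,s>, yold is t; result s.
[vorn [[fep lorp] yold]]: vorn is <s,t>, [[fep lorp] yold] is s; result t.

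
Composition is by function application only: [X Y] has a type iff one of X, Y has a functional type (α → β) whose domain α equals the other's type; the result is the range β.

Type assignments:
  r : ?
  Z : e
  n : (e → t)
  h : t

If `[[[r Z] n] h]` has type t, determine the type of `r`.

[[[r Z] n] h] must have type t. The sister h has type t; that is not a function onto t, so [[r Z] n] must be the functor, of type (t → t).
[[r Z] n] must have type (t → t). The sister n has type (e → t); that is not a function onto (t → t), so [r Z] must be the functor, of type ((e → t) → (t → t)).
[r Z] must have type ((e → t) → (t → t)). The sister Z has type e; that is not a function onto ((e → t) → (t → t)), so r must be the functor, of type (e → ((e → t) → (t → t))).

(e → ((e → t) → (t → t)))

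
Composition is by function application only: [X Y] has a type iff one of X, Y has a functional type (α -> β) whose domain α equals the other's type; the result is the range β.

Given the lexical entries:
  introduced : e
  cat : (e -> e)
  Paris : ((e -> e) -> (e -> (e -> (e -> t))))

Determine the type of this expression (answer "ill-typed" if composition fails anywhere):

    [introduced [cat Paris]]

(e -> (e -> t))

[cat Paris]: Paris is ((e -> e) -> (e -> (e -> (e -> t)))), cat is (e -> e); result (e -> (e -> (e -> t))).
[introduced [cat Paris]]: [cat Paris] is (e -> (e -> (e -> t))), introduced is e; result (e -> (e -> t)).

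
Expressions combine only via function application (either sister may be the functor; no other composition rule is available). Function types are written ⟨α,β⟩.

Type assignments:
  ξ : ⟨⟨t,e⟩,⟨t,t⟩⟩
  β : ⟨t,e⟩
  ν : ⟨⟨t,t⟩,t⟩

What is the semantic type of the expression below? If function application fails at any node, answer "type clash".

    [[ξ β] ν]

t

At [ξ β], ξ : ⟨⟨t,e⟩,⟨t,t⟩⟩ takes β : ⟨t,e⟩, giving ⟨t,t⟩.
At [[ξ β] ν], ν : ⟨⟨t,t⟩,t⟩ takes [ξ β] : ⟨t,t⟩, giving t.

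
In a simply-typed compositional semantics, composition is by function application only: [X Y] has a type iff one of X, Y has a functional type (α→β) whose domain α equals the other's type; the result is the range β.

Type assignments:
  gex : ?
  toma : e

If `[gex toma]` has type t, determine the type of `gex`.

At [gex toma] (required: t): toma is e, which is not a function with range t; hence gex is the functor — type (e→t).

(e→t)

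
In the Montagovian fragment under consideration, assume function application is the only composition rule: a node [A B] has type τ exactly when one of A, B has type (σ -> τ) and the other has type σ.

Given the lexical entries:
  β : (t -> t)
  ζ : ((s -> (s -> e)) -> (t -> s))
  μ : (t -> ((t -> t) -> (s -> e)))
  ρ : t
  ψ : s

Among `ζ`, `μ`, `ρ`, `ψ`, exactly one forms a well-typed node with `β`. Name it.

ρ

ζ : ((s -> (s -> e)) -> (t -> s)) — neither side's domain matches the other.
μ : (t -> ((t -> t) -> (s -> e))) — neither side's domain matches the other.
ρ — combines: β : (t -> t) takes ρ : t as argument, giving t.
ψ : s — neither side's domain matches the other.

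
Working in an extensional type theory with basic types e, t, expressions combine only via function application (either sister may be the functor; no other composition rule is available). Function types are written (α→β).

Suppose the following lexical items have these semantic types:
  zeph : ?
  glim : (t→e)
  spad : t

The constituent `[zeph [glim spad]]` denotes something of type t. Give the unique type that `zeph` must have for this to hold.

At [zeph [glim spad]] (required: t): [glim spad] is e, which is not a function with range t; hence zeph is the functor — type (e→t).

(e→t)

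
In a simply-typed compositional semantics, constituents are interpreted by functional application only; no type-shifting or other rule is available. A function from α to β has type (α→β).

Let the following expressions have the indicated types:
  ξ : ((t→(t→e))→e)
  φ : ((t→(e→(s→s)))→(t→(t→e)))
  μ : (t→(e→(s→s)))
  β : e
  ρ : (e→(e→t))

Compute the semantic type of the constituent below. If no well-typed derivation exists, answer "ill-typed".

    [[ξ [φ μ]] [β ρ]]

At [φ μ], φ : ((t→(e→(s→s)))→(t→(t→e))) takes μ : (t→(e→(s→s))), giving (t→(t→e)).
At [ξ [φ μ]], ξ : ((t→(t→e))→e) takes [φ μ] : (t→(t→e)), giving e.
At [β ρ], ρ : (e→(e→t)) takes β : e, giving (e→t).
At [[ξ [φ μ]] [β ρ]], [β ρ] : (e→t) takes [ξ [φ μ]] : e, giving t.

t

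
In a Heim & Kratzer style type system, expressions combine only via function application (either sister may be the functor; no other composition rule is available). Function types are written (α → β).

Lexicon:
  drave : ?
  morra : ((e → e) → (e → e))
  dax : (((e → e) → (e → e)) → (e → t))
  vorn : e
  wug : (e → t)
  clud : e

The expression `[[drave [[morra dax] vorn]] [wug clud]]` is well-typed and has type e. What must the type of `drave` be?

[[drave [[morra dax] vorn]] [wug clud]] must have type e. The sister [wug clud] has type t; that is not a function onto e, so [drave [[morra dax] vorn]] must be the functor, of type (t → e).
[drave [[morra dax] vorn]] must have type (t → e). The sister [[morra dax] vorn] has type t; that is not a function onto (t → e), so drave must be the functor, of type (t → (t → e)).

(t → (t → e))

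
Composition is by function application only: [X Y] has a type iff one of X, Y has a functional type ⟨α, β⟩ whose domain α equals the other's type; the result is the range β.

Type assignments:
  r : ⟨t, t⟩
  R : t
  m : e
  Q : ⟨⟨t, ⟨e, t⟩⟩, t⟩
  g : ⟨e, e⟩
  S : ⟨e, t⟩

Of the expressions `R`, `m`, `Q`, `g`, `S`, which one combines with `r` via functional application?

R — combines: r : ⟨t, t⟩ takes R : t as argument, giving t.
m : e — neither side's domain matches the other.
Q : ⟨⟨t, ⟨e, t⟩⟩, t⟩ — neither side's domain matches the other.
g : ⟨e, e⟩ — neither side's domain matches the other.
S : ⟨e, t⟩ — neither side's domain matches the other.

R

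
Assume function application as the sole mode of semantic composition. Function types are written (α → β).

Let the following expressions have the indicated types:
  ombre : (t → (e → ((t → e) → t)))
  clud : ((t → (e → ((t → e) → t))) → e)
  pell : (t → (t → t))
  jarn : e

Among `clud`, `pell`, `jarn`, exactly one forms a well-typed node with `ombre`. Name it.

clud — combines: clud : ((t → (e → ((t → e) → t))) → e) takes ombre : (t → (e → ((t → e) → t))) as argument, giving e.
pell : (t → (t → t)) — ombre needs t; pell needs t; neither fits.
jarn : e — ombre needs t; jarn needs nothing (atomic); neither fits.

clud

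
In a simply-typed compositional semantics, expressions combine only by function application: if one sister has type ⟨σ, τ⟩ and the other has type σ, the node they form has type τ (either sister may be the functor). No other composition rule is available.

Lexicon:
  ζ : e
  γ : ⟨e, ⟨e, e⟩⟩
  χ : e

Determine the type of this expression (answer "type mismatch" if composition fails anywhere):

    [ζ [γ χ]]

e

[γ χ]: functor γ : ⟨e, ⟨e, e⟩⟩, argument χ : e; result ⟨e, e⟩.
[ζ [γ χ]]: functor [γ χ] : ⟨e, e⟩, argument ζ : e; result e.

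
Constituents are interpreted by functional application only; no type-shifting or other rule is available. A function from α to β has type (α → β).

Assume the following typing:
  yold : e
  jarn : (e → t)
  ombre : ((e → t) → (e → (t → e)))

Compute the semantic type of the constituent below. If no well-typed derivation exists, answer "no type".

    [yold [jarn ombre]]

(t → e)

At [jarn ombre], ombre : ((e → t) → (e → (t → e))) takes jarn : (e → t), giving (e → (t → e)).
At [yold [jarn ombre]], [jarn ombre] : (e → (t → e)) takes yold : e, giving (t → e).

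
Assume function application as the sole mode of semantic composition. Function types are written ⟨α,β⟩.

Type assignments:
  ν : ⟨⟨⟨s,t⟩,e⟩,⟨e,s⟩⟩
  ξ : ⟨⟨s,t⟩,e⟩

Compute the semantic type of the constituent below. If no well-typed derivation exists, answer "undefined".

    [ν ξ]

[ν ξ] — ν of type ⟨⟨⟨s,t⟩,e⟩,⟨e,s⟩⟩ combines with ξ of type ⟨⟨s,t⟩,e⟩: type ⟨e,s⟩.

⟨e,s⟩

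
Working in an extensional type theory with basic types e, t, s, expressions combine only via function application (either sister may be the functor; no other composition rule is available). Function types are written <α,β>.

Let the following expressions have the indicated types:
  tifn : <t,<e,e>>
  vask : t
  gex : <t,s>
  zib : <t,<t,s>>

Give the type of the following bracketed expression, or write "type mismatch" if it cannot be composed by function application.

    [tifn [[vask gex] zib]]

type mismatch

[vask gex]: gex is <t,s>, vask is t; result s.
[[vask gex] zib]: s with <t,<t,s>> — neither is a function whose domain matches the other; composition fails here.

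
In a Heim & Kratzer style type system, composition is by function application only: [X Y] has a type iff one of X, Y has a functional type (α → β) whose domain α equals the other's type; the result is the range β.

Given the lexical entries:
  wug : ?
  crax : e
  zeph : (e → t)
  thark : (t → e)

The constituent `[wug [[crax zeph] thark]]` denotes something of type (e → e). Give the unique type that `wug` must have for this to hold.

At [wug [[crax zeph] thark]] (required: (e → e)): [[crax zeph] thark] is e, which is not a function with range (e → e); hence wug is the functor — type (e → (e → e)).

(e → (e → e))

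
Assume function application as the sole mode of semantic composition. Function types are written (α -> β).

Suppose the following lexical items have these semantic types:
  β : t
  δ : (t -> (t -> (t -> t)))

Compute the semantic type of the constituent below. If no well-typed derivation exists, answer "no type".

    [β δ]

[β δ]: (t -> (t -> (t -> t))) applied to t yields (t -> (t -> t)).

(t -> (t -> t))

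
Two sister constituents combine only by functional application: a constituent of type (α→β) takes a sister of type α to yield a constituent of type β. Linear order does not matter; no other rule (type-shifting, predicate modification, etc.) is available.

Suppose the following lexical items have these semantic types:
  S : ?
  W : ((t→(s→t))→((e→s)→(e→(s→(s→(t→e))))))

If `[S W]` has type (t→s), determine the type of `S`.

For [S W] to have type (t→s) with W of type ((t→(s→t))→((e→s)→(e→(s→(s→(t→e)))))), S must be the function: S : (((t→(s→t))→((e→s)→(e→(s→(s→(t→e))))))→(t→s)).

(((t→(s→t))→((e→s)→(e→(s→(s→(t→e))))))→(t→s))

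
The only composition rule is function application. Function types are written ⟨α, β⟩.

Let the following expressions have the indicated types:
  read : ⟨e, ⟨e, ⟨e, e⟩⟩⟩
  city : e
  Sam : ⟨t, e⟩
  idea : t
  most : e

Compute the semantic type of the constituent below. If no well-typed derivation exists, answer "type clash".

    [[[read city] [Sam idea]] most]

[read city]: ⟨e, ⟨e, ⟨e, e⟩⟩⟩ applied to e yields ⟨e, ⟨e, e⟩⟩.
[Sam idea]: ⟨t, e⟩ applied to t yields e.
[[read city] [Sam idea]]: ⟨e, ⟨e, e⟩⟩ applied to e yields ⟨e, e⟩.
[[[read city] [Sam idea]] most]: ⟨e, e⟩ applied to e yields e.

e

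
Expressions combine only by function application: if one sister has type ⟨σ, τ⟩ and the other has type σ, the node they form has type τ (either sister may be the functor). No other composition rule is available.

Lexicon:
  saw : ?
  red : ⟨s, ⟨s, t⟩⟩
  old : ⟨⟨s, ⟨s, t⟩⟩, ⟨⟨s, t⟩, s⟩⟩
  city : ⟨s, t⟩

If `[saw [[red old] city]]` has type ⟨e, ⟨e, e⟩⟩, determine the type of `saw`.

⟨s, ⟨e, ⟨e, e⟩⟩⟩

For [saw [[red old] city]] to have type ⟨e, ⟨e, e⟩⟩ with [[red old] city] of type s, saw must be the function: saw : ⟨s, ⟨e, ⟨e, e⟩⟩⟩.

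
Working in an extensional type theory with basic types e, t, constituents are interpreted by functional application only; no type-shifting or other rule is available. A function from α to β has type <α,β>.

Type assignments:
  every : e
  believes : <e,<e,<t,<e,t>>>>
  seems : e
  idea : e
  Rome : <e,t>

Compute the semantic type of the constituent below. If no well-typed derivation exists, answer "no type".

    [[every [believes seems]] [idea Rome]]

<e,t>

[believes seems] — believes of type <e,<e,<t,<e,t>>>> combines with seems of type e: type <e,<t,<e,t>>>.
[every [believes seems]] — [believes seems] of type <e,<t,<e,t>>> combines with every of type e: type <t,<e,t>>.
[idea Rome] — Rome of type <e,t> combines with idea of type e: type t.
[[every [believes seems]] [idea Rome]] — [every [believes seems]] of type <t,<e,t>> combines with [idea Rome] of type t: type <e,t>.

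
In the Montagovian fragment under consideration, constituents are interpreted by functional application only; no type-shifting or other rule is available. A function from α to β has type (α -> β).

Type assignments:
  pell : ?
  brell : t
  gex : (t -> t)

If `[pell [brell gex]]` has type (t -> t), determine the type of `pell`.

(t -> (t -> t))

[pell [brell gex]] must have type (t -> t). The sister [brell gex] has type t; that is not a function onto (t -> t), so pell must be the functor, of type (t -> (t -> t)).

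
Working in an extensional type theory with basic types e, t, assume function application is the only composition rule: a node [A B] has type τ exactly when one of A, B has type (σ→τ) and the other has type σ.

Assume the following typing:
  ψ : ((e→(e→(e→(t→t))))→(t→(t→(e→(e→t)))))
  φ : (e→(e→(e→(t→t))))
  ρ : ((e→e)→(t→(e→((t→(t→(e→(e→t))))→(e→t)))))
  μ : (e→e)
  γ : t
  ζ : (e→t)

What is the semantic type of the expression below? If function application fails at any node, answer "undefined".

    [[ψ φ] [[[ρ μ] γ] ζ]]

undefined

[ψ φ]: functor ψ : ((e→(e→(e→(t→t))))→(t→(t→(e→(e→t))))), argument φ : (e→(e→(e→(t→t)))); result (t→(t→(e→(e→t)))).
[ρ μ]: functor ρ : ((e→e)→(t→(e→((t→(t→(e→(e→t))))→(e→t))))), argument μ : (e→e); result (t→(e→((t→(t→(e→(e→t))))→(e→t)))).
[[ρ μ] γ]: functor [ρ μ] : (t→(e→((t→(t→(e→(e→t))))→(e→t)))), argument γ : t; result (e→((t→(t→(e→(e→t))))→(e→t))).
[[[ρ μ] γ] ζ]: (e→((t→(t→(e→(e→t))))→(e→t))) with (e→t) — neither is a function whose domain matches the other; composition fails here.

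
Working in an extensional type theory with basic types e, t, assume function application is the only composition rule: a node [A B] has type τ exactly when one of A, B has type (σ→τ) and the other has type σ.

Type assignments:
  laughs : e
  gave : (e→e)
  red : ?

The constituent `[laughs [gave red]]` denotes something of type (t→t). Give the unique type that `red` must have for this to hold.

((e→e)→(e→(t→t)))

For [laughs [gave red]] to have type (t→t) with laughs of type e, [gave red] must be the function: [gave red] : (e→(t→t)).
For [gave red] to have type (e→(t→t)) with gave of type (e→e), red must be the function: red : ((e→e)→(e→(t→t))).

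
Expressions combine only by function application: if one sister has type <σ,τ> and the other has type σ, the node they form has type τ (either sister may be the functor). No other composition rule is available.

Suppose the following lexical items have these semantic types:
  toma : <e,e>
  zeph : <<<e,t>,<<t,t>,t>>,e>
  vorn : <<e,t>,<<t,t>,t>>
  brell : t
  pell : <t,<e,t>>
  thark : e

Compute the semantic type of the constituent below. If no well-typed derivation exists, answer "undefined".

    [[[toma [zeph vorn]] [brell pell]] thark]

undefined

At [zeph vorn], zeph : <<<e,t>,<<t,t>,t>>,e> takes vorn : <<e,t>,<<t,t>,t>>, giving e.
At [toma [zeph vorn]], toma : <e,e> takes [zeph vorn] : e, giving e.
At [brell pell], pell : <t,<e,t>> takes brell : t, giving <e,t>.
At [[toma [zeph vorn]] [brell pell]], [brell pell] : <e,t> takes [toma [zeph vorn]] : e, giving t.
[[[toma [zeph vorn]] [brell pell]] thark]: t and e cannot combine by function application — type clash.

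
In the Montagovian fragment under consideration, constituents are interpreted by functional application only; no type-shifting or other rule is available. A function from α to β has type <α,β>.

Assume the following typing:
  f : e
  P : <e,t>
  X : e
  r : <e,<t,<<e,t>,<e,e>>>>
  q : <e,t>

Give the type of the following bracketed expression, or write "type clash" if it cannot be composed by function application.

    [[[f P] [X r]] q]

<e,e>

[f P] — P of type <e,t> combines with f of type e: type t.
[X r] — r of type <e,<t,<<e,t>,<e,e>>>> combines with X of type e: type <t,<<e,t>,<e,e>>>.
[[f P] [X r]] — [X r] of type <t,<<e,t>,<e,e>>> combines with [f P] of type t: type <<e,t>,<e,e>>.
[[[f P] [X r]] q] — [[f P] [X r]] of type <<e,t>,<e,e>> combines with q of type <e,t>: type <e,e>.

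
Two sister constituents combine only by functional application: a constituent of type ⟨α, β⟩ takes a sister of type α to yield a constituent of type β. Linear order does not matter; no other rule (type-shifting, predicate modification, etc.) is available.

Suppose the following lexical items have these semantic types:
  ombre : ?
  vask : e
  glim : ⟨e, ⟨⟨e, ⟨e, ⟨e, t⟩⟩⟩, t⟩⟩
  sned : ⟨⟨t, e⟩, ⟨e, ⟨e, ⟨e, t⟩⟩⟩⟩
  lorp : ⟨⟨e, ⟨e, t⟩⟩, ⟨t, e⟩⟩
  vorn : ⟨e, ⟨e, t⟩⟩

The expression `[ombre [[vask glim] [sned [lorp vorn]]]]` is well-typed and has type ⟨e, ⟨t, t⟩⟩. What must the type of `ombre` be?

⟨t, ⟨e, ⟨t, t⟩⟩⟩

At [ombre [[vask glim] [sned [lorp vorn]]]] (required: ⟨e, ⟨t, t⟩⟩): [[vask glim] [sned [lorp vorn]]] is t, which is not a function with range ⟨e, ⟨t, t⟩⟩; hence ombre is the functor — type ⟨t, ⟨e, ⟨t, t⟩⟩⟩.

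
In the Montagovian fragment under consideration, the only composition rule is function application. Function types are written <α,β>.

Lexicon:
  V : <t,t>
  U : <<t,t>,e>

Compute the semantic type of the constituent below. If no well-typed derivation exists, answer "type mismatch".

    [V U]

e

[V U]: U is <<t,t>,e>, V is <t,t>; result e.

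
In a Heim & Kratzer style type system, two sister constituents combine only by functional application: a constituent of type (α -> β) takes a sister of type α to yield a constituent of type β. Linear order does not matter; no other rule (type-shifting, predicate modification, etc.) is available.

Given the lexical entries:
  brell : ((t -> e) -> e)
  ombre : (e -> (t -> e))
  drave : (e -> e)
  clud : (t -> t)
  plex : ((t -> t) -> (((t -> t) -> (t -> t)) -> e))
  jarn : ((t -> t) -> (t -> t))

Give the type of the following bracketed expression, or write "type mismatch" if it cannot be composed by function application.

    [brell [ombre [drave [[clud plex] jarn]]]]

[clud plex]: ((t -> t) -> (((t -> t) -> (t -> t)) -> e)) applied to (t -> t) yields (((t -> t) -> (t -> t)) -> e).
[[clud plex] jarn]: (((t -> t) -> (t -> t)) -> e) applied to ((t -> t) -> (t -> t)) yields e.
[drave [[clud plex] jarn]]: (e -> e) applied to e yields e.
[ombre [drave [[clud plex] jarn]]]: (e -> (t -> e)) applied to e yields (t -> e).
[brell [ombre [drave [[clud plex] jarn]]]]: ((t -> e) -> e) applied to (t -> e) yields e.

e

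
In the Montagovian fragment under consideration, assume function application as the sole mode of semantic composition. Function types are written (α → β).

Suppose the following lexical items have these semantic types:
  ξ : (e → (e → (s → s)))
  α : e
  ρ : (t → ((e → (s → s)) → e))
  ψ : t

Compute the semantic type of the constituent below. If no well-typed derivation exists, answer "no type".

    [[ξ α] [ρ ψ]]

[ξ α]: ξ is (e → (e → (s → s))), α is e; result (e → (s → s)).
[ρ ψ]: ρ is (t → ((e → (s → s)) → e)), ψ is t; result ((e → (s → s)) → e).
[[ξ α] [ρ ψ]]: [ρ ψ] is ((e → (s → s)) → e), [ξ α] is (e → (s → s)); result e.

e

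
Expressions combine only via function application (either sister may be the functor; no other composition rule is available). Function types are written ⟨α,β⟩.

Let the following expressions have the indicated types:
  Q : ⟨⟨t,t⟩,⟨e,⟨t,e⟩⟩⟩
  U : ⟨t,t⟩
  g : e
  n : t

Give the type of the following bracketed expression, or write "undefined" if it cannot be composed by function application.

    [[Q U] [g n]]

undefined

[Q U]: ⟨⟨t,t⟩,⟨e,⟨t,e⟩⟩⟩ applied to ⟨t,t⟩ yields ⟨e,⟨t,e⟩⟩.
At [g n]: neither e nor t can take the other as argument; the node is ill-typed.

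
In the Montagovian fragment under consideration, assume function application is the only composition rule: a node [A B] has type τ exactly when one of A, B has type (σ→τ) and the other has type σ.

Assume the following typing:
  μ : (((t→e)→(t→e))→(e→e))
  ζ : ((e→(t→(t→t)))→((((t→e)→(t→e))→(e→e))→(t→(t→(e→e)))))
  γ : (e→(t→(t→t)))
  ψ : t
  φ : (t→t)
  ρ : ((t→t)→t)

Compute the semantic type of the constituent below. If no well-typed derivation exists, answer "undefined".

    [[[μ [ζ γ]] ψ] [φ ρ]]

(e→e)

[ζ γ]: ((e→(t→(t→t)))→((((t→e)→(t→e))→(e→e))→(t→(t→(e→e))))) applied to (e→(t→(t→t))) yields ((((t→e)→(t→e))→(e→e))→(t→(t→(e→e)))).
[μ [ζ γ]]: ((((t→e)→(t→e))→(e→e))→(t→(t→(e→e)))) applied to (((t→e)→(t→e))→(e→e)) yields (t→(t→(e→e))).
[[μ [ζ γ]] ψ]: (t→(t→(e→e))) applied to t yields (t→(e→e)).
[φ ρ]: ((t→t)→t) applied to (t→t) yields t.
[[[μ [ζ γ]] ψ] [φ ρ]]: (t→(e→e)) applied to t yields (e→e).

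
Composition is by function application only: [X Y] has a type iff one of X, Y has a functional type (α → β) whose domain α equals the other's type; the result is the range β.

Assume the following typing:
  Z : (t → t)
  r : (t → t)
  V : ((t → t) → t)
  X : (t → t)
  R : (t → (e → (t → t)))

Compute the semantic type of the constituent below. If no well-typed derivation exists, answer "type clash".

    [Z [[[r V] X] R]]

type clash

[r V] — V of type ((t → t) → t) combines with r of type (t → t): type t.
[[r V] X] — X of type (t → t) combines with [r V] of type t: type t.
[[[r V] X] R] — R of type (t → (e → (t → t))) combines with [[r V] X] of type t: type (e → (t → t)).
[Z [[[r V] X] R]]: (t → t) and (e → (t → t)) cannot combine by function application — type clash.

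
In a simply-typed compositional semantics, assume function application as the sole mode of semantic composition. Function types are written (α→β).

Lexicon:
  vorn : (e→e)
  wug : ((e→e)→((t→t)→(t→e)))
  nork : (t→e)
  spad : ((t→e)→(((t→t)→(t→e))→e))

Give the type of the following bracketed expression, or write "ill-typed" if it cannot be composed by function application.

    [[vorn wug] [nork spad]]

e

[vorn wug] — wug of type ((e→e)→((t→t)→(t→e))) combines with vorn of type (e→e): type ((t→t)→(t→e)).
[nork spad] — spad of type ((t→e)→(((t→t)→(t→e))→e)) combines with nork of type (t→e): type (((t→t)→(t→e))→e).
[[vorn wug] [nork spad]] — [nork spad] of type (((t→t)→(t→e))→e) combines with [vorn wug] of type ((t→t)→(t→e)): type e.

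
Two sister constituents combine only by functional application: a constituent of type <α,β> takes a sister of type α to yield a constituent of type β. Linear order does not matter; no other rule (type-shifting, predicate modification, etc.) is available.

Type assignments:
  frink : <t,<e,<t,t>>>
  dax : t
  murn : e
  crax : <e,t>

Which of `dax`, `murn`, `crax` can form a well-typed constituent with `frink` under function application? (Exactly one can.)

dax — combines: frink : <t,<e,<t,t>>> takes dax : t as argument, giving <e,<t,t>>.
murn : e — neither side's domain matches the other.
crax : <e,t> — neither side's domain matches the other.

dax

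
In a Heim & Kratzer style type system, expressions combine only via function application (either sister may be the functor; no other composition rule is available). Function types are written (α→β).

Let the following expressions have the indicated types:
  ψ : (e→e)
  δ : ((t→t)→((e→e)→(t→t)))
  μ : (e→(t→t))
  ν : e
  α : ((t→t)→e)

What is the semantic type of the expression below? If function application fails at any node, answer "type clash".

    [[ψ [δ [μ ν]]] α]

[μ ν]: functor μ : (e→(t→t)), argument ν : e; result (t→t).
[δ [μ ν]]: functor δ : ((t→t)→((e→e)→(t→t))), argument [μ ν] : (t→t); result ((e→e)→(t→t)).
[ψ [δ [μ ν]]]: functor [δ [μ ν]] : ((e→e)→(t→t)), argument ψ : (e→e); result (t→t).
[[ψ [δ [μ ν]]] α]: functor α : ((t→t)→e), argument [ψ [δ [μ ν]]] : (t→t); result e.

e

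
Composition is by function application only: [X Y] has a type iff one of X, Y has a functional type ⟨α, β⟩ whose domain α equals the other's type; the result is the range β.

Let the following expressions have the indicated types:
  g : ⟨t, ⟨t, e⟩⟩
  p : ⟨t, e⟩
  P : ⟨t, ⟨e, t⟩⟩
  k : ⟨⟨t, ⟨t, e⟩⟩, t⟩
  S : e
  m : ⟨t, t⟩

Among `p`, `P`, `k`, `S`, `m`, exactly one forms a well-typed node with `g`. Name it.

k

p : ⟨t, e⟩ — no; g wants t, and p wants t.
P : ⟨t, ⟨e, t⟩⟩ — no; g wants t, and P wants t.
k — combines: k : ⟨⟨t, ⟨t, e⟩⟩, t⟩ takes g : ⟨t, ⟨t, e⟩⟩ as argument, giving t.
S : e — no; g wants t, and S wants nothing (atomic).
m : ⟨t, t⟩ — no; g wants t, and m wants t.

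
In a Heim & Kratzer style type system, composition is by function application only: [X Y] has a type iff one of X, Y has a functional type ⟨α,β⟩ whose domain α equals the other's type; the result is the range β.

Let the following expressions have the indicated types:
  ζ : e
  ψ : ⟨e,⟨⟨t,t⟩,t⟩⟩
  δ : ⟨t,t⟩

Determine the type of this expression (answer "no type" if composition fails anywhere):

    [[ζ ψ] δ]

t

[ζ ψ]: functor ψ : ⟨e,⟨⟨t,t⟩,t⟩⟩, argument ζ : e; result ⟨⟨t,t⟩,t⟩.
[[ζ ψ] δ]: functor [ζ ψ] : ⟨⟨t,t⟩,t⟩, argument δ : ⟨t,t⟩; result t.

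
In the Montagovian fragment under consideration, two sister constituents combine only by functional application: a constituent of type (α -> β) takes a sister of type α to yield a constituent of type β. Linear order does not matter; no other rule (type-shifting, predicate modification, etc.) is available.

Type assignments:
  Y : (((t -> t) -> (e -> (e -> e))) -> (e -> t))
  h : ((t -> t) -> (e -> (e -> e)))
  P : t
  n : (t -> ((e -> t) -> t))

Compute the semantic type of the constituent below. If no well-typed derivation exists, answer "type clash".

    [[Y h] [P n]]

t

At [Y h], Y : (((t -> t) -> (e -> (e -> e))) -> (e -> t)) takes h : ((t -> t) -> (e -> (e -> e))), giving (e -> t).
At [P n], n : (t -> ((e -> t) -> t)) takes P : t, giving ((e -> t) -> t).
At [[Y h] [P n]], [P n] : ((e -> t) -> t) takes [Y h] : (e -> t), giving t.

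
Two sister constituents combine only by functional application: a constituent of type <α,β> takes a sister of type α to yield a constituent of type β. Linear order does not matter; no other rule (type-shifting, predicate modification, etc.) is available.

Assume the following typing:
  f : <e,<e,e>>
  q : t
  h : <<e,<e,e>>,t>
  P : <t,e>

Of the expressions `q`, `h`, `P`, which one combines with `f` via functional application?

q : t — neither side's domain matches the other.
h — combines: h : <<e,<e,e>>,t> takes f : <e,<e,e>> as argument, giving t.
P : <t,e> — neither side's domain matches the other.

h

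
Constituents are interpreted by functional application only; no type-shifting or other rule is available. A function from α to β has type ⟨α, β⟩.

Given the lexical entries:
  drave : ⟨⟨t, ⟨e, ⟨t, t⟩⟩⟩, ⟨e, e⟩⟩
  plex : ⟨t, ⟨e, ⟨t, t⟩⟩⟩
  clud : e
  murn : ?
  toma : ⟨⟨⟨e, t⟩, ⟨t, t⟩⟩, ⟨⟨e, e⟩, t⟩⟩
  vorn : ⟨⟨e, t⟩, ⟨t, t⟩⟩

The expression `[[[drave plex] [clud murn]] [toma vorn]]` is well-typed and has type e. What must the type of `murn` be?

At [[[drave plex] [clud murn]] [toma vorn]] (required: e): [toma vorn] is ⟨⟨e, e⟩, t⟩, which is not a function with range e; hence [[drave plex] [clud murn]] is the functor — type ⟨⟨⟨e, e⟩, t⟩, e⟩.
At [[drave plex] [clud murn]] (required: ⟨⟨⟨e, e⟩, t⟩, e⟩): [drave plex] is ⟨e, e⟩, which is not a function with range ⟨⟨⟨e, e⟩, t⟩, e⟩; hence [clud murn] is the functor — type ⟨⟨e, e⟩, ⟨⟨⟨e, e⟩, t⟩, e⟩⟩.
At [clud murn] (required: ⟨⟨e, e⟩, ⟨⟨⟨e, e⟩, t⟩, e⟩⟩): clud is e, which is not a function with range ⟨⟨e, e⟩, ⟨⟨⟨e, e⟩, t⟩, e⟩⟩; hence murn is the functor — type ⟨e, ⟨⟨e, e⟩, ⟨⟨⟨e, e⟩, t⟩, e⟩⟩⟩.

⟨e, ⟨⟨e, e⟩, ⟨⟨⟨e, e⟩, t⟩, e⟩⟩⟩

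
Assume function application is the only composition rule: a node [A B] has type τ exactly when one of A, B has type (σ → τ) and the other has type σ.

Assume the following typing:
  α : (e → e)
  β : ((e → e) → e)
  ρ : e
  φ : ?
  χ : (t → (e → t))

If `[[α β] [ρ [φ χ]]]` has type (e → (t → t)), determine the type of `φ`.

[[α β] [ρ [φ χ]]] must have type (e → (t → t)). The sister [α β] has type e; that is not a function onto (e → (t → t)), so [ρ [φ χ]] must be the functor, of type (e → (e → (t → t))).
[ρ [φ χ]] must have type (e → (e → (t → t))). The sister ρ has type e; that is not a function onto (e → (e → (t → t))), so [φ χ] must be the functor, of type (e → (e → (e → (t → t)))).
[φ χ] must have type (e → (e → (e → (t → t)))). The sister χ has type (t → (e → t)); that is not a function onto (e → (e → (e → (t → t)))), so φ must be the functor, of type ((t → (e → t)) → (e → (e → (e → (t → t))))).

((t → (e → t)) → (e → (e → (e → (t → t)))))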